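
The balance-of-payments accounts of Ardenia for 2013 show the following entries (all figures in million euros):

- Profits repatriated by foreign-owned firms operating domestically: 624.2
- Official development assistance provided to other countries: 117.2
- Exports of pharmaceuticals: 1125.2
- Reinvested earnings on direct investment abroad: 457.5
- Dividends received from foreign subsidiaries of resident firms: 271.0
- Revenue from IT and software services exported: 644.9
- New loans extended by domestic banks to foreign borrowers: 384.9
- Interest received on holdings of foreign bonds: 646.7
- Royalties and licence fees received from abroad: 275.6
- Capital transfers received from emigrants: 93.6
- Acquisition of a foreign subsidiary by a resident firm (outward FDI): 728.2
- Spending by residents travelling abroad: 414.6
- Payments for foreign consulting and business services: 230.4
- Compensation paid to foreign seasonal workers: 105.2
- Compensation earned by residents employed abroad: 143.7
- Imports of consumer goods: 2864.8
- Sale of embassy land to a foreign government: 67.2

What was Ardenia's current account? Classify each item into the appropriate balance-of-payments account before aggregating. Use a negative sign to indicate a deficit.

Goods: 1125.2 - 2864.8 = -1739.6
Services: -414.6 + 644.9 + 275.6 - 230.4 = 275.5
Primary income: 646.7 - 624.2 + 457.5 - 105.2 + 143.7 + 271.0 = 789.5
Secondary income: -117.2
Current account = (-1739.6) + 275.5 + 789.5 + (-117.2) = -791.8
(Excluded from the current account — financial account: new loans extended by domestic banks to foreign borrowers 384.9, acquisition of a foreign subsidiary by a resident firm (outward FDI) 728.2; capital account: capital transfers received from emigrants 93.6, sale of embassy land to a foreign government 67.2.)

-791.8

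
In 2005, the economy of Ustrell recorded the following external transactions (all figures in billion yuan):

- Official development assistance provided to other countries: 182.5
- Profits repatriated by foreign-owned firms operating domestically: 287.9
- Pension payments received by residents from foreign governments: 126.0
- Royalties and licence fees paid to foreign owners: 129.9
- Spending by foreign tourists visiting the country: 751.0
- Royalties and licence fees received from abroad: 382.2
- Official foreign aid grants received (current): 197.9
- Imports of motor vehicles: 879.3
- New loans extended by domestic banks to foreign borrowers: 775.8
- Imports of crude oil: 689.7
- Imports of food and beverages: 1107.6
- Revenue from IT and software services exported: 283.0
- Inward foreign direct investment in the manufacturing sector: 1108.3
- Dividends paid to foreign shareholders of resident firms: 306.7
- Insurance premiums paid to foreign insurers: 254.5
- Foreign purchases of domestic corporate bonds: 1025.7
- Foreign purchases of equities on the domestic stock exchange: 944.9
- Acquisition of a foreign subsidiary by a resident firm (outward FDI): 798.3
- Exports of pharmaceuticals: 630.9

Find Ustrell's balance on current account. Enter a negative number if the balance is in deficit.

Goods: -689.7 - 879.3 + 630.9 - 1107.6 = -2045.7
Services: 382.2 + 751.0 - 254.5 - 129.9 + 283.0 = 1031.8
Primary income: -306.7 - 287.9 = -594.6
Secondary income: 126.0 - 182.5 + 197.9 = 141.4
Current account = (-2045.7) + 1031.8 + (-594.6) + 141.4 = -1467.1
(Excluded from the current account — financial account: new loans extended by domestic banks to foreign borrowers 775.8, inward foreign direct investment in the manufacturing sector 1108.3, foreign purchases of domestic corporate bonds 1025.7, foreign purchases of equities on the domestic stock exchange 944.9, acquisition of a foreign subsidiary by a resident firm (outward FDI) 798.3.)

-1467.1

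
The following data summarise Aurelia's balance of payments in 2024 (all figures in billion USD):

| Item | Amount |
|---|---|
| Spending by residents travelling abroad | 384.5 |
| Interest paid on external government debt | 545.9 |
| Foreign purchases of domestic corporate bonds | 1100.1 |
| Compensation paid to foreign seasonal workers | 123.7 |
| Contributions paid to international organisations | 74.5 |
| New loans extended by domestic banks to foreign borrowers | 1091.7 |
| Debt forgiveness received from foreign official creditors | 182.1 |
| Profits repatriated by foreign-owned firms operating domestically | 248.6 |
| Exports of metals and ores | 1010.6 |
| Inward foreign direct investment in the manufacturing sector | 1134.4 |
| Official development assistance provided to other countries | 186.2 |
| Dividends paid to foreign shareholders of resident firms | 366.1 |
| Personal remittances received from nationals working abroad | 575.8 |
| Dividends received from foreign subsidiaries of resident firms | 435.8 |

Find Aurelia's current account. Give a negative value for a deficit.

92.7

Goods: 1010.6
Services: -384.5
Primary income: -123.7 - 248.6 - 545.9 - 366.1 + 435.8 = -848.5
Secondary income: -186.2 + 575.8 - 74.5 = 315.1
Current account = 1010.6 + (-384.5) + (-848.5) + 315.1 = 92.7
(Excluded from the current account — financial account: foreign purchases of domestic corporate bonds 1100.1, new loans extended by domestic banks to foreign borrowers 1091.7, inward foreign direct investment in the manufacturing sector 1134.4; capital account: debt forgiveness received from foreign official creditors 182.1.)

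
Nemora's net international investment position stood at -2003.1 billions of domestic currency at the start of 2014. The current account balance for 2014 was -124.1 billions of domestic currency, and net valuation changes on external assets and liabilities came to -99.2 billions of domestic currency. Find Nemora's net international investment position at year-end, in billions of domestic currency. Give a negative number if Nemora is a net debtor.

Change in NIIP = current account + net valuation change = -124.1 + (-99.2) = -223.3
End-of-year NIIP = -2003.1 + (-223.3) = -2226.4

-2226.4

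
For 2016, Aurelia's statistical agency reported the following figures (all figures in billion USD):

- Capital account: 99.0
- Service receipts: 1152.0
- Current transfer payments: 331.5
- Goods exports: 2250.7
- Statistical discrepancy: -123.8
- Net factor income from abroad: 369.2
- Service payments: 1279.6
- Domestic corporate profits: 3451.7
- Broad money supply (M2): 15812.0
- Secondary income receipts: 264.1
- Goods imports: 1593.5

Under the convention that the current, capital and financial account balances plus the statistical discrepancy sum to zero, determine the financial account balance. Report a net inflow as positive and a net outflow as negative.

-806.6

Goods balance = 2250.7 - 1593.5 = 657.2
Services balance = 1152.0 - 1279.6 = -127.6
Trade balance (goods + services) = 657.2 + (-127.6) = 529.6
Net primary income = 369.2
Net secondary income = 264.1 - 331.5 = -67.4
Current account = 529.6 + 369.2 + (-67.4) = 831.4
Financial account = -(831.4 + 99.0 + (-123.8)) = -806.6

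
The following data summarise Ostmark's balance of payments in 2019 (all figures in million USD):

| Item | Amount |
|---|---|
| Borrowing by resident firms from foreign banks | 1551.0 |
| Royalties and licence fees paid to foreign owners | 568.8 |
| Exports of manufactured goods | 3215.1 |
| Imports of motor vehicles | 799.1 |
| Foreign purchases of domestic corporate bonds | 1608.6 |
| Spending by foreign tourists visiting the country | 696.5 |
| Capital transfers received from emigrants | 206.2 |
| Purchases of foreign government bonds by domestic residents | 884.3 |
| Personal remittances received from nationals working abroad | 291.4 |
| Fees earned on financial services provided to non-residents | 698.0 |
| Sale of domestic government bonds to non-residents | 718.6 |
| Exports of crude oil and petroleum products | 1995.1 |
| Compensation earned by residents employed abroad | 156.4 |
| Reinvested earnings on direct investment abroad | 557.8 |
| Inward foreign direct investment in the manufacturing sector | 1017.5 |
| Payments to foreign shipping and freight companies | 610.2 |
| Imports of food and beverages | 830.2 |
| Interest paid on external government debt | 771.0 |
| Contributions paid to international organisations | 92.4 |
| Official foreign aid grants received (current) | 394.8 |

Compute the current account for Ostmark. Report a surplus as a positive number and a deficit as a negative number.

4333.4

Goods: -830.2 - 799.1 + 3215.1 + 1995.1 = 3580.9
Services: 696.5 - 568.8 - 610.2 + 698.0 = 215.5
Primary income: -771.0 + 156.4 + 557.8 = -56.8
Secondary income: 394.8 + 291.4 - 92.4 = 593.8
Current account = 3580.9 + 215.5 + (-56.8) + 593.8 = 4333.4
(Excluded from the current account — financial account: borrowing by resident firms from foreign banks 1551.0, foreign purchases of domestic corporate bonds 1608.6, purchases of foreign government bonds by domestic residents 884.3, sale of domestic government bonds to non-residents 718.6, inward foreign direct investment in the manufacturing sector 1017.5; capital account: capital transfers received from emigrants 206.2.)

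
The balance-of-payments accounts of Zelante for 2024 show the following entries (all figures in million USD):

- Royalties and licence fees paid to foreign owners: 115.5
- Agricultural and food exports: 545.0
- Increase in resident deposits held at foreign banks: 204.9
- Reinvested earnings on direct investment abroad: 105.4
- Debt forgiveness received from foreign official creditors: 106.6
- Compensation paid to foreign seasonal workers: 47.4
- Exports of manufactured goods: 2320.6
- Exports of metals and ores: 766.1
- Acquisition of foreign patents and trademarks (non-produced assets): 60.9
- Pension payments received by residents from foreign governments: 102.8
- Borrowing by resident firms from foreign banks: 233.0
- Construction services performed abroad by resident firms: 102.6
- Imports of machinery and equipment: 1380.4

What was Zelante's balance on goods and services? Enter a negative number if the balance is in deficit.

Goods: -1380.4 + 766.1 + 545.0 + 2320.6 = 2251.3
Services: -115.5 + 102.6 = -12.9
Trade balance = 2251.3 + (-12.9) = 2238.4
(Excluded from the trade balance — financial account: increase in resident deposits held at foreign banks 204.9, borrowing by resident firms from foreign banks 233.0; primary income: reinvested earnings on direct investment abroad 105.4, compensation paid to foreign seasonal workers 47.4; capital account: debt forgiveness received from foreign official creditors 106.6, acquisition of foreign patents and trademarks (non-produced assets) 60.9; secondary income: pension payments received by residents from foreign governments 102.8.)

2238.4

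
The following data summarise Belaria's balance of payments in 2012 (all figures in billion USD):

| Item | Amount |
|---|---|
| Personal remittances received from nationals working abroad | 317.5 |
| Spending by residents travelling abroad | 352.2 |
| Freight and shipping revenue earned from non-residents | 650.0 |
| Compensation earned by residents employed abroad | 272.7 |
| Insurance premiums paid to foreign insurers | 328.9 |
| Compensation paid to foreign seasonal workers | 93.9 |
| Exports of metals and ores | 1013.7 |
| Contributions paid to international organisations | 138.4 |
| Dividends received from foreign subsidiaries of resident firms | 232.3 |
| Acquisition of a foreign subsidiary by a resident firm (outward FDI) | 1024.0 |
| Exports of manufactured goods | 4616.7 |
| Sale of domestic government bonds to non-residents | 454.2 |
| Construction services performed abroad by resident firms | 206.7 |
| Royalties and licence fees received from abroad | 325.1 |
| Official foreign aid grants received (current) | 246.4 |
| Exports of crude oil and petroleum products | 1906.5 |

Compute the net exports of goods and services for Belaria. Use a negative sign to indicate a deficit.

8037.6

Goods: 4616.7 + 1906.5 + 1013.7 = 7536.9
Services: -352.2 + 325.1 + 650.0 - 328.9 + 206.7 = 500.7
Trade balance = 7536.9 + 500.7 = 8037.6
(Excluded from the trade balance — secondary income: personal remittances received from nationals working abroad 317.5, contributions paid to international organisations 138.4, official foreign aid grants received (current) 246.4; primary income: compensation earned by residents employed abroad 272.7, compensation paid to foreign seasonal workers 93.9, dividends received from foreign subsidiaries of resident firms 232.3; financial account: acquisition of a foreign subsidiary by a resident firm (outward FDI) 1024.0, sale of domestic government bonds to non-residents 454.2.)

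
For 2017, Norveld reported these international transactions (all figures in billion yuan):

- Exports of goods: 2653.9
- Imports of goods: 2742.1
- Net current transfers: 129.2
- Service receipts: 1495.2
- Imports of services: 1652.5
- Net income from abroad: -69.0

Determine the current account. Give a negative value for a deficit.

-185.3

Goods balance = 2653.9 - 2742.1 = -88.2
Services balance = 1495.2 - 1652.5 = -157.3
Trade balance (goods + services) = -88.2 + (-157.3) = -245.5
Net primary income = -69.0
Net secondary income = 129.2
Current account = -245.5 + (-69.0) + 129.2 = -185.3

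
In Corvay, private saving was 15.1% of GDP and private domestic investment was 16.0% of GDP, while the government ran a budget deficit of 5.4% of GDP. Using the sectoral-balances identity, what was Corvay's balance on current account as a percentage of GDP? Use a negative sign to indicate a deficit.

-6.3

By the sectoral-balances identity, CA = (S_private - I) + (T - G).
Private balance = 15.1 - 16.0 = -0.9
Government balance (T - G) = -5.4
CA = -0.9 + (-5.4) = -6.3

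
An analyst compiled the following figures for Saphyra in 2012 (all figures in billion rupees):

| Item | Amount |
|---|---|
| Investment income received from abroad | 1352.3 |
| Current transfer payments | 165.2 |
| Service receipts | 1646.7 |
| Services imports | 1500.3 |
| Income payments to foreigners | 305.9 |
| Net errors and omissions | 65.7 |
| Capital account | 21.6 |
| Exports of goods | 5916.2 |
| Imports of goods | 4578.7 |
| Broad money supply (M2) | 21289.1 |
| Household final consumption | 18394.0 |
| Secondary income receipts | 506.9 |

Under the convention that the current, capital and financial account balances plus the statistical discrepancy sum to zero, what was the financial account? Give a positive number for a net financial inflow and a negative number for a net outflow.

-2959.3

Goods balance = 5916.2 - 4578.7 = 1337.5
Services balance = 1646.7 - 1500.3 = 146.4
Trade balance (goods + services) = 1337.5 + 146.4 = 1483.9
Net primary income = 1352.3 - 305.9 = 1046.4
Net secondary income = 506.9 - 165.2 = 341.7
Current account = 1483.9 + 1046.4 + 341.7 = 2872.0
Financial account = -(2872.0 + 21.6 + 65.7) = -2959.3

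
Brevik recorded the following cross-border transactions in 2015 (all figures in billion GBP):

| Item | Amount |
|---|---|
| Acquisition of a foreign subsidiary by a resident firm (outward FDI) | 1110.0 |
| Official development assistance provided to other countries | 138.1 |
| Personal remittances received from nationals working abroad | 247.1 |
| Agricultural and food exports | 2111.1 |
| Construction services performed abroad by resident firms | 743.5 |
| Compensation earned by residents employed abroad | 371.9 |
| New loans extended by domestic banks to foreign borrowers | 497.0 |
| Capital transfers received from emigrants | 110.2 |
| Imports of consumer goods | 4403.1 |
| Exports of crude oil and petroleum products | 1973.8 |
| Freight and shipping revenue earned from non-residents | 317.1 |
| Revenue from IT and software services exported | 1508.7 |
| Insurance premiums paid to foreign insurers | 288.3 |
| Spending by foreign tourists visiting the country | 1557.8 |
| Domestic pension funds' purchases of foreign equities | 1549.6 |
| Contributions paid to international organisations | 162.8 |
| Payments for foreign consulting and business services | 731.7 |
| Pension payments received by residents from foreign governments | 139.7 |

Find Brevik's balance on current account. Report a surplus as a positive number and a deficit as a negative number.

3246.7

Goods: 2111.1 + 1973.8 - 4403.1 = -318.2
Services: -731.7 + 1557.8 + 1508.7 + 317.1 + 743.5 - 288.3 = 3107.1
Primary income: 371.9
Secondary income: 247.1 - 138.1 - 162.8 + 139.7 = 85.9
Current account = (-318.2) + 3107.1 + 371.9 + 85.9 = 3246.7
(Excluded from the current account — financial account: acquisition of a foreign subsidiary by a resident firm (outward FDI) 1110.0, new loans extended by domestic banks to foreign borrowers 497.0, domestic pension funds' purchases of foreign equities 1549.6; capital account: capital transfers received from emigrants 110.2.)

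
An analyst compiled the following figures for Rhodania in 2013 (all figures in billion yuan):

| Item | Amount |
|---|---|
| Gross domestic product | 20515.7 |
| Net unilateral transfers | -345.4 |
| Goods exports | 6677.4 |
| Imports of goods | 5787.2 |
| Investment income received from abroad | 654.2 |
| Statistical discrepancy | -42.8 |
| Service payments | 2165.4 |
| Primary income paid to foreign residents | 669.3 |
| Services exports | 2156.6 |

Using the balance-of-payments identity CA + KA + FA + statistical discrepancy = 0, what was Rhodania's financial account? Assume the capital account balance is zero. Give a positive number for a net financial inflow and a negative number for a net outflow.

-478.1

Goods balance = 6677.4 - 5787.2 = 890.2
Services balance = 2156.6 - 2165.4 = -8.8
Trade balance (goods + services) = 890.2 + (-8.8) = 881.4
Net primary income = 654.2 - 669.3 = -15.1
Net secondary income = -345.4
Current account = 881.4 + (-15.1) + (-345.4) = 520.9
Financial account = -(520.9 + (-42.8)) = -478.1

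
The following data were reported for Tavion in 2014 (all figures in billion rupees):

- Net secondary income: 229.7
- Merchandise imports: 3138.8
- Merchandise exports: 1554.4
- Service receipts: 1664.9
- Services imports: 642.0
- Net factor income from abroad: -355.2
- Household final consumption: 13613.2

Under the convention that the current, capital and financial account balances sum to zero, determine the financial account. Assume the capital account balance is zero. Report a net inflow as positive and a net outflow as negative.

Goods balance = 1554.4 - 3138.8 = -1584.4
Services balance = 1664.9 - 642.0 = 1022.9
Trade balance (goods + services) = -1584.4 + 1022.9 = -561.5
Net primary income = -355.2
Net secondary income = 229.7
Current account = -561.5 + (-355.2) + 229.7 = -687.0
Financial account = -(-687.0) = 687.0

687.0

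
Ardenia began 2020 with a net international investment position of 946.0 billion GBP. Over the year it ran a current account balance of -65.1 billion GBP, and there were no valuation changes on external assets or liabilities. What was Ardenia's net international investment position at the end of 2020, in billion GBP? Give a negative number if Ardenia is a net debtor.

880.9

With no valuation effects, change in NIIP = current account = -65.1
End-of-year NIIP = 946.0 + (-65.1) = 880.9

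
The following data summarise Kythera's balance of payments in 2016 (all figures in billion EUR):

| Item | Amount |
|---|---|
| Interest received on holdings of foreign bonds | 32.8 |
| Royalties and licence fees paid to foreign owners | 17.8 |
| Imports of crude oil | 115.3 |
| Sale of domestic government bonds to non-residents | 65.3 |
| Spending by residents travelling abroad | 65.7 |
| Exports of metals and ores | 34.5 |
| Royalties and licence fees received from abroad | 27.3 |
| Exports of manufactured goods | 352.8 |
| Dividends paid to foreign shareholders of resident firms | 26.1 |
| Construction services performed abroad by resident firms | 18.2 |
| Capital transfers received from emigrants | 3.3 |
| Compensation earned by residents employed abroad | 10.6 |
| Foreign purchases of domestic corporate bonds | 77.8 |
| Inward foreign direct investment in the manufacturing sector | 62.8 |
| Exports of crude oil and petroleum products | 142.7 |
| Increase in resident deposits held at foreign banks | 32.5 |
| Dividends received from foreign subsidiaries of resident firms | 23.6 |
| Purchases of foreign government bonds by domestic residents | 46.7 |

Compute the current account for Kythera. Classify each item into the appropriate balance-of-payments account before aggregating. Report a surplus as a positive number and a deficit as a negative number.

417.6

Goods: -115.3 + 34.5 + 142.7 + 352.8 = 414.7
Services: 18.2 - 65.7 - 17.8 + 27.3 = -38.0
Primary income: 23.6 + 32.8 + 10.6 - 26.1 = 40.9
Current account = 414.7 + (-38.0) + 40.9 = 417.6
(Excluded from the current account — financial account: sale of domestic government bonds to non-residents 65.3, foreign purchases of domestic corporate bonds 77.8, inward foreign direct investment in the manufacturing sector 62.8, increase in resident deposits held at foreign banks 32.5, purchases of foreign government bonds by domestic residents 46.7; capital account: capital transfers received from emigrants 3.3.)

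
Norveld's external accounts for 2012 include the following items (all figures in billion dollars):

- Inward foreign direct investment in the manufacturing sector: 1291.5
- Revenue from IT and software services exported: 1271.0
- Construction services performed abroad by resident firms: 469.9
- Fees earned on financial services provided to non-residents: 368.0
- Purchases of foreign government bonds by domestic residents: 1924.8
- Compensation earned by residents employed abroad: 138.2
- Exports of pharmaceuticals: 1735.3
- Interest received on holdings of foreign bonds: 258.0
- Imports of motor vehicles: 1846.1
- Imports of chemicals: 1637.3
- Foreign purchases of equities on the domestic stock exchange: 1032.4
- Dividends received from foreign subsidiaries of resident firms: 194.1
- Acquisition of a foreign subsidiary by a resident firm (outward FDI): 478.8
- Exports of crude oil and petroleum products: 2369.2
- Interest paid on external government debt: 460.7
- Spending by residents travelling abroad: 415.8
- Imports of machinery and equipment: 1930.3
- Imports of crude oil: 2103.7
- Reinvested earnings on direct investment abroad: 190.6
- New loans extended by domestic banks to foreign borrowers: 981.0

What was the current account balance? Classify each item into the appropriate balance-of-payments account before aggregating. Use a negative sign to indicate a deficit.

-1399.6

Goods: -1637.3 - 2103.7 + 2369.2 - 1930.3 + 1735.3 - 1846.1 = -3412.9
Services: 469.9 - 415.8 + 368.0 + 1271.0 = 1693.1
Primary income: 190.6 - 460.7 + 258.0 + 138.2 + 194.1 = 320.2
Current account = (-3412.9) + 1693.1 + 320.2 = -1399.6
(Excluded from the current account — financial account: inward foreign direct investment in the manufacturing sector 1291.5, purchases of foreign government bonds by domestic residents 1924.8, foreign purchases of equities on the domestic stock exchange 1032.4, acquisition of a foreign subsidiary by a resident firm (outward FDI) 478.8, new loans extended by domestic banks to foreign borrowers 981.0.)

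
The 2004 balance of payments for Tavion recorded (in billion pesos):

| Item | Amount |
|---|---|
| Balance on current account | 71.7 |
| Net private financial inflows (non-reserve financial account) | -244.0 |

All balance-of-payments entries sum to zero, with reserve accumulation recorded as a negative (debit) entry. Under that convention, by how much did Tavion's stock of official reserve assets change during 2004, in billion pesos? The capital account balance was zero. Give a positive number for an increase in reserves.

-172.3

Official reserve transactions balance = -(71.7 + (-244.0)) = 172.3
An accumulation of reserves is recorded as a debit (negative entry), so the change in the stock of reserves is the negative of that balance.
Change in official reserves = -(172.3) = -172.3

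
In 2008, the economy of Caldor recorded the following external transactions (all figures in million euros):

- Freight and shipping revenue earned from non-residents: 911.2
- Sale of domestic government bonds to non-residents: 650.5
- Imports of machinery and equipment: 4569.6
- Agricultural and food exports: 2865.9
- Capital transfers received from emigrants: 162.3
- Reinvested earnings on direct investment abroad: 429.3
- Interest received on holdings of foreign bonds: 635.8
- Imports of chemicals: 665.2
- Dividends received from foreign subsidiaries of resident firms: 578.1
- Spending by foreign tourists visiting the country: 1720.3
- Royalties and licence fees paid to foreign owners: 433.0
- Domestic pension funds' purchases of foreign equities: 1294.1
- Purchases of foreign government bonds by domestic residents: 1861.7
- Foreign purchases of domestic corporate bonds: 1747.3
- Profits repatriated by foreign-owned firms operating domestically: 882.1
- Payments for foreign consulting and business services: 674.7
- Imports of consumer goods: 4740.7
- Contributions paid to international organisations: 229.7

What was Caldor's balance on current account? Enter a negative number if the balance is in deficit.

-5054.4

Goods: -4569.6 - 665.2 - 4740.7 + 2865.9 = -7109.6
Services: 911.2 - 674.7 - 433.0 + 1720.3 = 1523.8
Primary income: 635.8 + 578.1 + 429.3 - 882.1 = 761.1
Secondary income: -229.7
Current account = (-7109.6) + 1523.8 + 761.1 + (-229.7) = -5054.4
(Excluded from the current account — financial account: sale of domestic government bonds to non-residents 650.5, domestic pension funds' purchases of foreign equities 1294.1, purchases of foreign government bonds by domestic residents 1861.7, foreign purchases of domestic corporate bonds 1747.3; capital account: capital transfers received from emigrants 162.3.)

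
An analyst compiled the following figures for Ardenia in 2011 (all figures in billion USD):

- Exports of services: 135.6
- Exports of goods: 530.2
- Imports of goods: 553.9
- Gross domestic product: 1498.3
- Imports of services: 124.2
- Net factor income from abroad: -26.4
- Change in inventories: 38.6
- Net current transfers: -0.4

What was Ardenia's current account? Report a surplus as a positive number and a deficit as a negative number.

-39.1

Goods balance = 530.2 - 553.9 = -23.7
Services balance = 135.6 - 124.2 = 11.4
Trade balance (goods + services) = -23.7 + 11.4 = -12.3
Net primary income = -26.4
Net secondary income = -0.4
Current account = -12.3 + (-26.4) + (-0.4) = -39.1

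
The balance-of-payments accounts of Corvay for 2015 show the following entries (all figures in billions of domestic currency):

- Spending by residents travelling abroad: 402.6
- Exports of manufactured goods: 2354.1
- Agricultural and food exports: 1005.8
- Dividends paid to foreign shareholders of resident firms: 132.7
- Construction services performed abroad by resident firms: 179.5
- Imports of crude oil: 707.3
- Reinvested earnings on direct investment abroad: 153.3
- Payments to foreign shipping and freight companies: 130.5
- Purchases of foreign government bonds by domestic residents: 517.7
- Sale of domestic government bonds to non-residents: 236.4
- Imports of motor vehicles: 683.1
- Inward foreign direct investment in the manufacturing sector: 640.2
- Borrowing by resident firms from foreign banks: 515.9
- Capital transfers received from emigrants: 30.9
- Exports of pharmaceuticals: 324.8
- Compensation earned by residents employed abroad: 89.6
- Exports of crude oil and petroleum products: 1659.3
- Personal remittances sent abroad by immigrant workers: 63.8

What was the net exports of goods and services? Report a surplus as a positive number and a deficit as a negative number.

3600.0

Goods: 324.8 - 707.3 + 1005.8 + 1659.3 - 683.1 + 2354.1 = 3953.6
Services: 179.5 - 402.6 - 130.5 = -353.6
Trade balance = 3953.6 + (-353.6) = 3600.0
(Excluded from the trade balance — primary income: dividends paid to foreign shareholders of resident firms 132.7, reinvested earnings on direct investment abroad 153.3, compensation earned by residents employed abroad 89.6; financial account: purchases of foreign government bonds by domestic residents 517.7, sale of domestic government bonds to non-residents 236.4, inward foreign direct investment in the manufacturing sector 640.2, borrowing by resident firms from foreign banks 515.9; capital account: capital transfers received from emigrants 30.9; secondary income: personal remittances sent abroad by immigrant workers 63.8.)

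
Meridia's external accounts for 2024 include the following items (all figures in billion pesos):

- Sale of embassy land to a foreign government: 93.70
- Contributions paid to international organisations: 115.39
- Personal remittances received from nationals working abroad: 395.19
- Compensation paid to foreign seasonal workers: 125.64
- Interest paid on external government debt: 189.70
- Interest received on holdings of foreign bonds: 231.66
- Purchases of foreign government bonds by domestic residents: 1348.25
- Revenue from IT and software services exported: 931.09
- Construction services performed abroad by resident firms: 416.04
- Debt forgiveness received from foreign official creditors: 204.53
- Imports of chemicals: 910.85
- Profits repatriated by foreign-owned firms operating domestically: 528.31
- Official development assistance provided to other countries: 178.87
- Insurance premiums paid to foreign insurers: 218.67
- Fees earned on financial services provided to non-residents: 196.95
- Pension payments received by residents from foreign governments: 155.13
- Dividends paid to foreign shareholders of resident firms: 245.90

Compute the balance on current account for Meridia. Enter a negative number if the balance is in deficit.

Goods: -910.85
Services: 416.04 + 931.09 - 218.67 + 196.95 = 1325.41
Primary income: -528.31 - 245.90 + 231.66 - 125.64 - 189.70 = -857.89
Secondary income: -115.39 + 395.19 + 155.13 - 178.87 = 256.06
Current account = (-910.85) + 1325.41 + (-857.89) + 256.06 = -187.27
(Excluded from the current account — capital account: sale of embassy land to a foreign government 93.70, debt forgiveness received from foreign official creditors 204.53; financial account: purchases of foreign government bonds by domestic residents 1348.25.)

-187.27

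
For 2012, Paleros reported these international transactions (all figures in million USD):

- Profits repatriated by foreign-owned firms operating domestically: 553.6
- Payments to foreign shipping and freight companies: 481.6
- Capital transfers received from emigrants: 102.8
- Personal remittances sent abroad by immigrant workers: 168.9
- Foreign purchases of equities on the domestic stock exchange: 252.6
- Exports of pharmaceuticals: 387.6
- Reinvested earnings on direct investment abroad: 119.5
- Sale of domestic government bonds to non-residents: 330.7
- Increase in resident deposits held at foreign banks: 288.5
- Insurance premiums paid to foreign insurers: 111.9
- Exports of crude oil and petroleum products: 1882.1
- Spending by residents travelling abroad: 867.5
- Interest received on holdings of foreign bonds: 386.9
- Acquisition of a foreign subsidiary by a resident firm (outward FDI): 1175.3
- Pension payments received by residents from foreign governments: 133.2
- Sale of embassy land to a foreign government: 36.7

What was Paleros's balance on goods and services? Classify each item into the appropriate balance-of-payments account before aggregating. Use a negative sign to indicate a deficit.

Goods: 387.6 + 1882.1 = 2269.7
Services: -867.5 - 481.6 - 111.9 = -1461.0
Trade balance = 2269.7 + (-1461.0) = 808.7
(Excluded from the trade balance — primary income: profits repatriated by foreign-owned firms operating domestically 553.6, reinvested earnings on direct investment abroad 119.5, interest received on holdings of foreign bonds 386.9; capital account: capital transfers received from emigrants 102.8, sale of embassy land to a foreign government 36.7; secondary income: personal remittances sent abroad by immigrant workers 168.9, pension payments received by residents from foreign governments 133.2; financial account: foreign purchases of equities on the domestic stock exchange 252.6, sale of domestic government bonds to non-residents 330.7, increase in resident deposits held at foreign banks 288.5, acquisition of a foreign subsidiary by a resident firm (outward FDI) 1175.3.)

808.7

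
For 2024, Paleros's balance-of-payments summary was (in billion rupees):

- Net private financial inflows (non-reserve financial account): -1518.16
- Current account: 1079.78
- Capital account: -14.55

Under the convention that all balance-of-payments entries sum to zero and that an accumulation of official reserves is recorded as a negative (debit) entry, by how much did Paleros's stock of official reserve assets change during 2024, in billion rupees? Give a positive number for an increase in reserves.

-452.93

Official reserve transactions balance = -(1079.78 + (-14.55) + (-1518.16)) = 452.93
An accumulation of reserves is recorded as a debit (negative entry), so the change in the stock of reserves is the negative of that balance.
Change in official reserves = -(452.93) = -452.93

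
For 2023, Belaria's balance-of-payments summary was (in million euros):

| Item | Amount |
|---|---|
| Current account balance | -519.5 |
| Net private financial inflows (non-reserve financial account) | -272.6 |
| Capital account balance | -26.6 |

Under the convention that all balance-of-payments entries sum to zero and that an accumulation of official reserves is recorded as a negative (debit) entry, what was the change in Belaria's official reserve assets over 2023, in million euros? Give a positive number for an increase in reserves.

-818.7

Official reserve transactions balance = -((-519.5) + (-26.6) + (-272.6)) = 818.7
An accumulation of reserves is recorded as a debit (negative entry), so the change in the stock of reserves is the negative of that balance.
Change in official reserves = -(818.7) = -818.7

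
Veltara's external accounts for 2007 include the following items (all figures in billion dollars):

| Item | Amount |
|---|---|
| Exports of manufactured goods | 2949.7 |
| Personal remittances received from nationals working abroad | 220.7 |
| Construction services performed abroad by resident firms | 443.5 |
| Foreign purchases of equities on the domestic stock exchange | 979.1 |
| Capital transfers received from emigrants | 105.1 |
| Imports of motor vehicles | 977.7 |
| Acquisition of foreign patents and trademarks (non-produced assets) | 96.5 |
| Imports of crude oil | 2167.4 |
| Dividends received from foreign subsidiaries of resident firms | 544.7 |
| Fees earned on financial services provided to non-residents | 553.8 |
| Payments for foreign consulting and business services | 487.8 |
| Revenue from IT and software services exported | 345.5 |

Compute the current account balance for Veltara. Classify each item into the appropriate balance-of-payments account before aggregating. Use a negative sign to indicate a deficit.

1425.0

Goods: -977.7 - 2167.4 + 2949.7 = -195.4
Services: 345.5 + 443.5 + 553.8 - 487.8 = 855.0
Primary income: 544.7
Secondary income: 220.7
Current account = (-195.4) + 855.0 + 544.7 + 220.7 = 1425.0
(Excluded from the current account — financial account: foreign purchases of equities on the domestic stock exchange 979.1; capital account: capital transfers received from emigrants 105.1, acquisition of foreign patents and trademarks (non-produced assets) 96.5.)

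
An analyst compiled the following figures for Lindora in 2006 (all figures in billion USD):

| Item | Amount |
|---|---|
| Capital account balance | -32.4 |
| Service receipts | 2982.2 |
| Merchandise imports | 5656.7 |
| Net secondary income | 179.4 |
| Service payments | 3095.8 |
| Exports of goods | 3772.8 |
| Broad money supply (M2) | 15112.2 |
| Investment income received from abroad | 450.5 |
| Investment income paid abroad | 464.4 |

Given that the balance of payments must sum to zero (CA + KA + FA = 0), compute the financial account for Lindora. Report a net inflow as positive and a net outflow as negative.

1864.4

Goods balance = 3772.8 - 5656.7 = -1883.9
Services balance = 2982.2 - 3095.8 = -113.6
Trade balance (goods + services) = -1883.9 + (-113.6) = -1997.5
Net primary income = 450.5 - 464.4 = -13.9
Net secondary income = 179.4
Current account = -1997.5 + (-13.9) + 179.4 = -1832.0
Financial account = -(-1832.0 + (-32.4)) = 1864.4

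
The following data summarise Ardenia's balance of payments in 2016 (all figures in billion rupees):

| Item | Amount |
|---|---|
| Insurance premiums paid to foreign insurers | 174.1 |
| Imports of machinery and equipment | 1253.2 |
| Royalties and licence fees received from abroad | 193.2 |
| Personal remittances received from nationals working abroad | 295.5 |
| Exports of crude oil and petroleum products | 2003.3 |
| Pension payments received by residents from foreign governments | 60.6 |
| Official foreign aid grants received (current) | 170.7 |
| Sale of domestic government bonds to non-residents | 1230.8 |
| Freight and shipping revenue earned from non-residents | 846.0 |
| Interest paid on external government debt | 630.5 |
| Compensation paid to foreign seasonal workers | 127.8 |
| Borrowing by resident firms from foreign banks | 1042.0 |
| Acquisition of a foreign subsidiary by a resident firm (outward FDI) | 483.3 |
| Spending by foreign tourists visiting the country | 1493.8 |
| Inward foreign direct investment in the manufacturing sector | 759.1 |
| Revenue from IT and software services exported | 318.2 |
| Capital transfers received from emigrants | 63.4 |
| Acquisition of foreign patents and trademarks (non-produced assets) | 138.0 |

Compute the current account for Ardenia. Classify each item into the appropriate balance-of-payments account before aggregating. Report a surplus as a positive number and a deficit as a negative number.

3195.7

Goods: 2003.3 - 1253.2 = 750.1
Services: 193.2 + 1493.8 - 174.1 + 318.2 + 846.0 = 2677.1
Primary income: -630.5 - 127.8 = -758.3
Secondary income: 170.7 + 60.6 + 295.5 = 526.8
Current account = 750.1 + 2677.1 + (-758.3) + 526.8 = 3195.7
(Excluded from the current account — financial account: sale of domestic government bonds to non-residents 1230.8, borrowing by resident firms from foreign banks 1042.0, acquisition of a foreign subsidiary by a resident firm (outward FDI) 483.3, inward foreign direct investment in the manufacturing sector 759.1; capital account: capital transfers received from emigrants 63.4, acquisition of foreign patents and trademarks (non-produced assets) 138.0.)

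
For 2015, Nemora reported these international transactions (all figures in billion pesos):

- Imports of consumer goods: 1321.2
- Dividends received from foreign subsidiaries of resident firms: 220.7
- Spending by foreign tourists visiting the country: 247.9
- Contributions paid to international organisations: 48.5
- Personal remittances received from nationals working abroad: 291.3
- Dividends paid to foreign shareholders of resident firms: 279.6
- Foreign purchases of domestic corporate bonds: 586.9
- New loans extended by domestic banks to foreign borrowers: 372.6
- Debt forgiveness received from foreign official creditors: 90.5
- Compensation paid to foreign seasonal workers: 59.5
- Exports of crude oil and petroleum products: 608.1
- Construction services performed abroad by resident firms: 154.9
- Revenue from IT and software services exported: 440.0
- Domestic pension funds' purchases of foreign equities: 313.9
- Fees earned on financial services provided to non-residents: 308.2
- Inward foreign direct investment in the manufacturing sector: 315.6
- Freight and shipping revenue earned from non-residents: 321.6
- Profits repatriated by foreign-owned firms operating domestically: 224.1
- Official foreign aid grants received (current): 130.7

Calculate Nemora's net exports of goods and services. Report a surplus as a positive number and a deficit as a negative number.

Goods: -1321.2 + 608.1 = -713.1
Services: 321.6 + 154.9 + 247.9 + 440.0 + 308.2 = 1472.6
Trade balance = -713.1 + 1472.6 = 759.5
(Excluded from the trade balance — primary income: dividends received from foreign subsidiaries of resident firms 220.7, dividends paid to foreign shareholders of resident firms 279.6, compensation paid to foreign seasonal workers 59.5, profits repatriated by foreign-owned firms operating domestically 224.1; secondary income: contributions paid to international organisations 48.5, personal remittances received from nationals working abroad 291.3, official foreign aid grants received (current) 130.7; financial account: foreign purchases of domestic corporate bonds 586.9, new loans extended by domestic banks to foreign borrowers 372.6, domestic pension funds' purchases of foreign equities 313.9, inward foreign direct investment in the manufacturing sector 315.6; capital account: debt forgiveness received from foreign official creditors 90.5.)

759.5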